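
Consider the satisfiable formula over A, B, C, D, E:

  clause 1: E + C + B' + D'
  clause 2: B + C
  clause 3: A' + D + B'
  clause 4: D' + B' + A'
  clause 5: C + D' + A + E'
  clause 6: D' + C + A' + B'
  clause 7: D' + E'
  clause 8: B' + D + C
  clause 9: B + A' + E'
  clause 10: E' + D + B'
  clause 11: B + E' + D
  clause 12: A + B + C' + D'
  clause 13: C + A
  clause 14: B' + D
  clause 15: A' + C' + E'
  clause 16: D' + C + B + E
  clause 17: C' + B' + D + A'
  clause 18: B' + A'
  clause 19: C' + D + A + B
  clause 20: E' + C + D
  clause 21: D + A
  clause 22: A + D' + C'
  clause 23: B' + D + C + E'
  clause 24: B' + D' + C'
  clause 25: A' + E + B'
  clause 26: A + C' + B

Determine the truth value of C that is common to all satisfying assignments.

Suppose C = 0.
From the singleton clause (B), B = 1.
From the singleton clause (D), D = 1.
From the singleton clause (E), E = 1.
Now (E') is unsatisfied and unit — conflict.
So every satisfying assignment has C = True.

True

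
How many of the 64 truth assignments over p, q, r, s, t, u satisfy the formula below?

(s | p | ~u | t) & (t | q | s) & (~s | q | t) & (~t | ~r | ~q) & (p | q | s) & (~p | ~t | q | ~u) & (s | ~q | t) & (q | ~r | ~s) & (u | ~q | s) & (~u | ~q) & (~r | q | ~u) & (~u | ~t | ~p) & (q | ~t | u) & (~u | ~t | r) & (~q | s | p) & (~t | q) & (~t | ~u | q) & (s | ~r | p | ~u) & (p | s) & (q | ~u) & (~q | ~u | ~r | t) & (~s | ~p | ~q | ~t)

5

There are 2^6 = 64 truth assignments over (p, q, r, s, t, u).
Split on q. With q = 1, the clauses containing q are satisfied and ~q drops from the rest; 5 of the 2^5 = 32 assignments to the other variables satisfy what remains.
With q = 0, by the same count on the reduced clause set, 0 assignments work.
(One model: p=F, q=T, r=F, s=T, t=F, u=F.)
Total: 5 + 0 = 5.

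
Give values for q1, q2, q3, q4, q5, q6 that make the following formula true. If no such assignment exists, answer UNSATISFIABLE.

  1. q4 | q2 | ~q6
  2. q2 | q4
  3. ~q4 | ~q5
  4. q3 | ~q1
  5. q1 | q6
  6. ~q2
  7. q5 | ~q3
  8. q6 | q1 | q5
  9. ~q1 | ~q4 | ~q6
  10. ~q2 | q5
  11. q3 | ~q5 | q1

q1 ↦ 0,  q2 ↦ 0,  q3 ↦ 0,  q4 ↦ 1,  q5 ↦ 0,  q6 ↦ 1

Unit clause (~q2) forces q2 = 0.
Unit clause (q4) forces q4 = 1.
Unit clause (~q5) forces q5 = 0.
Unit clause (~q3) forces q3 = 0.
Unit clause (~q1) forces q1 = 0.
Unit clause (q6) forces q6 = 1.
This assignment satisfies each clause.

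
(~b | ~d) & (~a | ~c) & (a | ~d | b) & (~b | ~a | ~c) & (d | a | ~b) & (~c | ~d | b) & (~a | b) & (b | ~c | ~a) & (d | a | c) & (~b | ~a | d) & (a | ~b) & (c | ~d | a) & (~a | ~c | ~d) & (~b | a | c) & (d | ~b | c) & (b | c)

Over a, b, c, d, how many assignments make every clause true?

There are 2^4 = 16 truth assignments over (a, b, c, d).
Check each against the 16 clauses (columns in the order a, b, c, d):
  F F F F  ✗ fails (d | a | c)
  F F F T  ✗ fails (a | ~d | b)
  F F T F  ✓ satisfies all
  F F T T  ✗ fails (a | ~d | b)
  F T F F  ✗ fails (d | a | ~b)
  F T F T  ✗ fails (~b | ~d)
  F T T F  ✗ fails (d | a | ~b)
  F T T T  ✗ fails (~b | ~d)
  T F F F  ✗ fails (~a | b)
  T F F T  ✗ fails (~a | b)
  T F T F  ✗ fails (~a | ~c)
  T F T T  ✗ fails (~a | ~c)
  T T F F  ✗ fails (~b | ~a | d)
  T T F T  ✗ fails (~b | ~d)
  T T T F  ✗ fails (~a | ~c)
  T T T T  ✗ fails (~b | ~d)
1 of the 16 rows is a model.

1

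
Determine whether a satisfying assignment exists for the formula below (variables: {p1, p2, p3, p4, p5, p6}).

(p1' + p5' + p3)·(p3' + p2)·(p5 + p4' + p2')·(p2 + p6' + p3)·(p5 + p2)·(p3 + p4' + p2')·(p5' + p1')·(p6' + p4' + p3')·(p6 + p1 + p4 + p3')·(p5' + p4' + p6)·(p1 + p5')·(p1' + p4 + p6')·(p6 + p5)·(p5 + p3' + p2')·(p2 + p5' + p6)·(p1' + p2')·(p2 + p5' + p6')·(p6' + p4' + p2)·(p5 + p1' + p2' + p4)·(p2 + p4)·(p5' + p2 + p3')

Try p3 = 0.
Try p1 = 0.
Unit clause (p5') forces p5 = 0.
Unit clause (p2) forces p2 = 1.
Unit clause (p4') forces p4 = 0.
Unit clause (p6) forces p6 = 1.
This assignment satisfies each clause.
A satisfying assignment: p1 ↦ 0, p2 ↦ 1, p3 ↦ 0, p4 ↦ 0, p5 ↦ 0, p6 ↦ 1.

Yes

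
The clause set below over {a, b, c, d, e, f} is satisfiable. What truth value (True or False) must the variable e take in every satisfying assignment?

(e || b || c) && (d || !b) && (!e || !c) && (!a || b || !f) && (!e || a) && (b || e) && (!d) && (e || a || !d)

Suppose e = false.
(b) alone gives b = true.
(d) alone gives d = true.
Now (!d) is unsatisfied and unit — conflict.
So every satisfying assignment has e = True.

True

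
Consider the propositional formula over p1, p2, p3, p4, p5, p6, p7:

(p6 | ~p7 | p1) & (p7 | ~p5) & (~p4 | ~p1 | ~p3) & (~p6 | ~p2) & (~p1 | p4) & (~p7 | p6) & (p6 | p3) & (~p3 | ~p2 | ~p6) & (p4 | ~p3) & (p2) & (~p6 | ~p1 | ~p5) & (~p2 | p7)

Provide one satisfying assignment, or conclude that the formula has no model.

UNSATISFIABLE

(p2) alone gives p2 = 1.
(~p6) alone gives p6 = 0.
(~p7) alone gives p7 = 0.
That conflicts with the unit clause (p7).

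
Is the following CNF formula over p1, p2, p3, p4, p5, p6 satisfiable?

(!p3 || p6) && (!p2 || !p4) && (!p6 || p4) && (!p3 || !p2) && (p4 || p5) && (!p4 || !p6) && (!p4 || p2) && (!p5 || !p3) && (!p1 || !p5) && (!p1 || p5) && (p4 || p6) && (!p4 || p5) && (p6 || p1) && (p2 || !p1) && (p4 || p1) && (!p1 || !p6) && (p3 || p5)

No

Case p3 = false:
From the singleton clause (p5), p5 = true.
From the singleton clause (!p1), p1 = false.
From the singleton clause (p6), p6 = true.
From the singleton clause (p4), p4 = true.
That conflicts with the unit clause (!p4).
That branch fails; take p3 = true instead.
From the singleton clause (p6), p6 = true.
From the singleton clause (p4), p4 = true.
That conflicts with the unit clause (!p4).
Both values of p3 lead to a conflict.
No assignment satisfies every clause.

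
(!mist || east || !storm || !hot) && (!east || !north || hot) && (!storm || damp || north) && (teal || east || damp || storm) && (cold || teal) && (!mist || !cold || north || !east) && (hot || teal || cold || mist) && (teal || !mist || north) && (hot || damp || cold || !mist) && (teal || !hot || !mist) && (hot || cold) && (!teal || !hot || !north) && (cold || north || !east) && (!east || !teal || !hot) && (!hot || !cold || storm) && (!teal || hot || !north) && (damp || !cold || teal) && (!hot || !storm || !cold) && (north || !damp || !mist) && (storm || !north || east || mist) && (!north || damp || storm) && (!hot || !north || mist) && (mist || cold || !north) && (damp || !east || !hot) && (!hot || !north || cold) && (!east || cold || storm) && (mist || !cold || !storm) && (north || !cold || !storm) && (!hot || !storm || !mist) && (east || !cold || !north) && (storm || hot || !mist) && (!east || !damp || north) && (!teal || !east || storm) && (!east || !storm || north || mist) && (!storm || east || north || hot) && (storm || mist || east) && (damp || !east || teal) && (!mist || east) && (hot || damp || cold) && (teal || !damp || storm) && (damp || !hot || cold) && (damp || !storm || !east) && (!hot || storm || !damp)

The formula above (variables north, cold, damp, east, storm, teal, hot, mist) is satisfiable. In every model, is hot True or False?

Suppose hot = false.
From the singleton clause (cold), cold = true.
Suppose east = false.
From the singleton clause (!north), north = false.
From the singleton clause (!storm), storm = false.
From the singleton clause (!mist), mist = false.
That conflicts with the unit clause (mist).
So east must be the other value — set east = true.
From the singleton clause (!north), north = false.
From the singleton clause (!mist), mist = false.
From the singleton clause (!storm), storm = false.
From the singleton clause (!damp), damp = false.
From the singleton clause (teal), teal = true.
That conflicts with the unit clause (!teal).
Both values of east lead to a conflict.
So every satisfying assignment has hot = True.

True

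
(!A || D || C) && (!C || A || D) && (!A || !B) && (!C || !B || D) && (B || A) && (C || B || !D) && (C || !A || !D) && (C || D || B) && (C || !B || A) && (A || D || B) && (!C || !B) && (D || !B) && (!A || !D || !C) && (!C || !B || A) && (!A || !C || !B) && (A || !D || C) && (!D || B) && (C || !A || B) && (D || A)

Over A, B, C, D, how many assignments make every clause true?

1

There are 2^4 = 16 truth assignments over (A, B, C, D).
Split on B. With B = true, the clauses containing B are satisfied and !B drops from the rest; 0 of the 2^3 = 8 assignments to the other variables satisfy what remains.
With B = false, by the same count on the reduced clause set, 1 assignment works.
Total: 0 + 1 = 1.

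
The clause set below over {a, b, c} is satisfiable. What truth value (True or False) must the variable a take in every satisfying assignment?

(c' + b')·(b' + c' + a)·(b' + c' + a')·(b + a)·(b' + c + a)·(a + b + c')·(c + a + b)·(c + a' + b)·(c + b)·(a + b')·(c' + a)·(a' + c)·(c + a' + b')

Suppose a = 0.
(b) alone gives b = 1.
But (b') is also a unit clause — contradiction.
So every satisfying assignment has a = True.

True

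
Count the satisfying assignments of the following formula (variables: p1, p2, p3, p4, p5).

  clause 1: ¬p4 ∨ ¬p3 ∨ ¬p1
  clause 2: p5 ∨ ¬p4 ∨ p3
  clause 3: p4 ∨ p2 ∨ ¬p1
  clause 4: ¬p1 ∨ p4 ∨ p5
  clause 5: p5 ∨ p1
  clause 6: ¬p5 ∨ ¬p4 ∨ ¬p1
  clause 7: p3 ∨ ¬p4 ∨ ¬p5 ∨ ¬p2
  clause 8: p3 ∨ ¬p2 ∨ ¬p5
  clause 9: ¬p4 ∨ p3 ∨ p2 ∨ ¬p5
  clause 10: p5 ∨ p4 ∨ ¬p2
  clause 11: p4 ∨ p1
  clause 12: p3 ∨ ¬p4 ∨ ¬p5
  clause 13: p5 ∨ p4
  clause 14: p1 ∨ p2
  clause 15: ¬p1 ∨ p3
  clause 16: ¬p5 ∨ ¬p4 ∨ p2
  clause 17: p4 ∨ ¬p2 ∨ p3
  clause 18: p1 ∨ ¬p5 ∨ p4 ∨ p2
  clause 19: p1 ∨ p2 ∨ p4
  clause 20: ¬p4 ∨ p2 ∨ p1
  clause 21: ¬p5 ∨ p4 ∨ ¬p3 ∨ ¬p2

1

There are 2^5 = 32 truth assignments over (p1, p2, p3, p4, p5).
Split on p3. With p3 = True, the clauses containing p3 are satisfied and ¬p3 drops from the rest; 1 of the 2^4 = 16 assignments to the other variables satisfy what remains.
With p3 = False, by the same count on the reduced clause set, 0 assignments work.
Total: 1 + 0 = 1.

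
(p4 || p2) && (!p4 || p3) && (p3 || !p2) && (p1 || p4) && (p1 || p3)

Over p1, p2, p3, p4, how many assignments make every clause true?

There are 2^4 = 16 truth assignments over (p1, p2, p3, p4).
Split on p3. With p3 = true, the clauses containing p3 are satisfied and !p3 drops from the rest; 5 of the 2^3 = 8 assignments to the other variables satisfy what remains.
With p3 = false, by the same count on the reduced clause set, 0 assignments work.
(One model: p1=F, p2=F, p3=T, p4=T.)
Total: 5 + 0 = 5.

5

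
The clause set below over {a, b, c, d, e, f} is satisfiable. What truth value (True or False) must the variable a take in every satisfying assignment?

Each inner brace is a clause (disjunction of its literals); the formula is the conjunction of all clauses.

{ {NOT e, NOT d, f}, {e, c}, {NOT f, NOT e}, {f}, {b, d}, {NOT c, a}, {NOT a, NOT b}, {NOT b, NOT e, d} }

Suppose a = false.
The clause (f) is unit, so f = true.
The clause (NOT e) is unit, so e = false.
The clause (c) is unit, so c = true.
But (NOT c) is also a unit clause — contradiction.
So every satisfying assignment has a = True.

True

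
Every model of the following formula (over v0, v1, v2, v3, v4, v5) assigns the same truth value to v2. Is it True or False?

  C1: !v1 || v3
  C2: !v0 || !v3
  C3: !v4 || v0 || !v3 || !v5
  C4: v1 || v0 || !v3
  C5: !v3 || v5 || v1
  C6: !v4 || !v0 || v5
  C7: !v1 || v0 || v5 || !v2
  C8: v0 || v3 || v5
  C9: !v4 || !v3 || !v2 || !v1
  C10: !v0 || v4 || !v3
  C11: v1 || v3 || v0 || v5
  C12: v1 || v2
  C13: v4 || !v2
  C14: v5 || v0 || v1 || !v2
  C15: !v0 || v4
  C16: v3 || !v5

Suppose v2 = true.
From the singleton clause (v4), v4 = true.
Case v1 = false:
Case v0 = false:
From the singleton clause (!v3), v3 = false.
From the singleton clause (v5), v5 = true.
But (!v5) is also a unit clause — contradiction.
That branch fails; take v0 = true instead.
From the singleton clause (!v3), v3 = false.
From the singleton clause (v5), v5 = true.
But (!v5) is also a unit clause — contradiction.
Either choice for v0 ends in contradiction.
That branch fails; take v1 = true instead.
From the singleton clause (v3), v3 = true.
But (!v3) is also a unit clause — contradiction.
Either choice for v1 ends in contradiction.
So every satisfying assignment has v2 = False.

False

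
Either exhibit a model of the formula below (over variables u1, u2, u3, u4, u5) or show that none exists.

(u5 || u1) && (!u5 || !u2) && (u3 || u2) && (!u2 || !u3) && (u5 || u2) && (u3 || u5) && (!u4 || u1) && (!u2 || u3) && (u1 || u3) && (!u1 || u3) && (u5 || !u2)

u1: false; u2: false; u3: true; u4: false; u5: true

Case u5 = true:
(!u2) alone gives u2 = false.
(u3) alone gives u3 = true.
Case u4 = false:
All clauses hold; u1 can take either value.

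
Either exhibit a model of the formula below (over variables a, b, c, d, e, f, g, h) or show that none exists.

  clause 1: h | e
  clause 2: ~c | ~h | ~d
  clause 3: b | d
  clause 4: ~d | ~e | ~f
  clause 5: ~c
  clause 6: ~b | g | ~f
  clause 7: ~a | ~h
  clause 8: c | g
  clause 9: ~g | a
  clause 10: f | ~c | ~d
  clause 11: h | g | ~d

Unit clause (~c) forces c = 0.
Unit clause (g) forces g = 1.
Unit clause (a) forces a = 1.
Unit clause (~h) forces h = 0.
Unit clause (e) forces e = 1.
Branch on b: set b = 1.
Branch on d: set d = 1.
Unit clause (~f) forces f = 0.
All clauses are satisfied.

a=1; b=1; c=0; d=1; e=1; f=0; g=1; h=0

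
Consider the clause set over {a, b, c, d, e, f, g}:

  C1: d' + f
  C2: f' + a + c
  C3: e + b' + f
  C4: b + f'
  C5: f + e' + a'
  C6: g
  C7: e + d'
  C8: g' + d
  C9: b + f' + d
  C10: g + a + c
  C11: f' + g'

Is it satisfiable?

The clause (g) is unit, so g = 1.
The clause (d) is unit, so d = 1.
The clause (f) is unit, so f = 1.
Now (f') is unsatisfied and unit — conflict.
No assignment satisfies every clause.

No, unsatisfiable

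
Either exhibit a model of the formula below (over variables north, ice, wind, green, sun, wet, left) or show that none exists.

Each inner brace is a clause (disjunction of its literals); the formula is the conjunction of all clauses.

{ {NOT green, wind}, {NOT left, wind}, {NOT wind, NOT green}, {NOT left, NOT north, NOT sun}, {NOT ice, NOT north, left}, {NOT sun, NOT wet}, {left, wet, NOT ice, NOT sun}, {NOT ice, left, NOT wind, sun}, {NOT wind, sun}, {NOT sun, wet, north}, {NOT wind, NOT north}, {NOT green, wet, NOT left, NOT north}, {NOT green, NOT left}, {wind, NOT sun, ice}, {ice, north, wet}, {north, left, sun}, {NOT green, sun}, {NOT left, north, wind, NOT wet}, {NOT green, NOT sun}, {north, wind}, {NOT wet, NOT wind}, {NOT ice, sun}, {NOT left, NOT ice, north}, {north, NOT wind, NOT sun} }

Case green = false:
Case left = false:
Case ice = false:
Case sun = false:
Unit clause (NOT wind) forces wind = false.
Unit clause (north) forces north = true.
All clauses hold; wet can take either value.

north ↦ true; ice ↦ false; wind ↦ false; green ↦ false; sun ↦ false; wet ↦ false; left ↦ false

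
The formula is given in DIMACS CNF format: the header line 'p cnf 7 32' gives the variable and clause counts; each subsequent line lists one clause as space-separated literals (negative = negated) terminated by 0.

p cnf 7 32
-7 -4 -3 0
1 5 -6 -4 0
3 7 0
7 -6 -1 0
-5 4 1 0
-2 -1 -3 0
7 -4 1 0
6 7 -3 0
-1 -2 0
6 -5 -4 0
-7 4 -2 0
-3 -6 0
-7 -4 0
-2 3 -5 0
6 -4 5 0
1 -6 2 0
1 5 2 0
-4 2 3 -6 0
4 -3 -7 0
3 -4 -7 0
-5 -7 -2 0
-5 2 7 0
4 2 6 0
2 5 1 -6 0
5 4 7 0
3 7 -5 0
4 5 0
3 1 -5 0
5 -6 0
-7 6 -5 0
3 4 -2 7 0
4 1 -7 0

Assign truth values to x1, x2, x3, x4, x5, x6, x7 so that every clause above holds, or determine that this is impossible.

Branch on x3: set x3 = False.
(x7) alone gives x7 = True.
(¬x4) alone gives x4 = False.
(¬x2) alone gives x2 = False.
(x6) alone gives x6 = True.
(x1) alone gives x1 = True.
(x5) alone gives x5 = True.
All clauses are satisfied.

x1 ↦ True,  x2 ↦ False,  x3 ↦ False,  x4 ↦ False,  x5 ↦ True,  x6 ↦ True,  x7 ↦ True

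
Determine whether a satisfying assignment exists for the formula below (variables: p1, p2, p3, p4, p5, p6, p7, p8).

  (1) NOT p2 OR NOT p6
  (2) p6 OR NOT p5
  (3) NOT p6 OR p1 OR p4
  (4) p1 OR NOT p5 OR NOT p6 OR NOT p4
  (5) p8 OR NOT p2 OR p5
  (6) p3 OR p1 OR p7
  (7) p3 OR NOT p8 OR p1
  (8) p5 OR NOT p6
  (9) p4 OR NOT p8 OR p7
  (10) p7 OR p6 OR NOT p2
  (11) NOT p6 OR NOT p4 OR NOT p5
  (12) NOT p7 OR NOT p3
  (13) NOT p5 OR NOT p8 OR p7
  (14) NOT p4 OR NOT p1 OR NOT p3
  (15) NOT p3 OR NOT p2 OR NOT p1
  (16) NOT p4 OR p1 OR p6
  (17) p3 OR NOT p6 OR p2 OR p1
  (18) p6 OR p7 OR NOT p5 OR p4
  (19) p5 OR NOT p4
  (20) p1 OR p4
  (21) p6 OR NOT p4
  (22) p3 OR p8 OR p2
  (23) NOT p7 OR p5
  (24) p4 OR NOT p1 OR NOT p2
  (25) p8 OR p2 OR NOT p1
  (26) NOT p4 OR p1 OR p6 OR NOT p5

Yes, satisfiable

Try p2 = false.
Try p6 = true.
Unit clause (p5) forces p5 = true.
Unit clause (NOT p4) forces p4 = false.
Unit clause (p1) forces p1 = true.
Unit clause (p8) forces p8 = true.
Unit clause (p7) forces p7 = true.
Unit clause (NOT p3) forces p3 = false.
Every clause now holds.
A satisfying assignment: p1=true; p2=false; p3=false; p4=false; p5=true; p6=true; p7=true; p8=true.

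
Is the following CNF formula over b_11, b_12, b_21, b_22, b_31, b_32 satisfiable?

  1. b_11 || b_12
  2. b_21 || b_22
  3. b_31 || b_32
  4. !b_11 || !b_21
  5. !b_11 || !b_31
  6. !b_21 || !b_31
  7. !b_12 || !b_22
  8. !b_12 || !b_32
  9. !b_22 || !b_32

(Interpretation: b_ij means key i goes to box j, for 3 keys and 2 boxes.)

Unsatisfiable

Try b_11 = true.
From the singleton clause (!b_21), b_21 = false.
From the singleton clause (b_22), b_22 = true.
From the singleton clause (!b_31), b_31 = false.
From the singleton clause (b_32), b_32 = true.
But (!b_32) is also a unit clause — contradiction.
Undo b_11 and try b_11 = false.
From the singleton clause (b_12), b_12 = true.
From the singleton clause (!b_22), b_22 = false.
From the singleton clause (b_21), b_21 = true.
From the singleton clause (!b_31), b_31 = false.
From the singleton clause (b_32), b_32 = true.
But (!b_32) is also a unit clause — contradiction.
Both values of b_11 lead to a conflict.
No assignment satisfies every clause.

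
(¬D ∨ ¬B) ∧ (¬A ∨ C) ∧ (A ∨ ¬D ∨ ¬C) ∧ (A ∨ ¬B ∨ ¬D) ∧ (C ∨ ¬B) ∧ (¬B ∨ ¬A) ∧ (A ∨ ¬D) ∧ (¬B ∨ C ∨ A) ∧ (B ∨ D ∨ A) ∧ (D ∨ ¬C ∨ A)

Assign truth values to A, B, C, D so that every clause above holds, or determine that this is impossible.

A: True,  B: False,  C: True,  D: False

Case D = False:
Case A = True:
From the singleton clause (C), C = True.
From the singleton clause (¬B), B = False.
This assignment satisfies each clause.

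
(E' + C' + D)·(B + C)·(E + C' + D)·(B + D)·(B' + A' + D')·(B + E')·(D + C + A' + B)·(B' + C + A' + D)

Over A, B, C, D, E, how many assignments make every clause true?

There are 2^5 = 32 truth assignments over (A, B, C, D, E).
Split on C. With C = 1, the clauses containing C are satisfied and C' drops from the rest; 4 of the 2^4 = 16 assignments to the other variables satisfy what remains.
With C = 0, by the same count on the reduced clause set, 4 assignments work.
(One model: A=F, B=F, C=T, D=T, E=F.)
Total: 4 + 4 = 8.

8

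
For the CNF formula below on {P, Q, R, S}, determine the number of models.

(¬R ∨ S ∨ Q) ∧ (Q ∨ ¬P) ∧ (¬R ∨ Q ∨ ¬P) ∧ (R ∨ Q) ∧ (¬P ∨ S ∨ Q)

9

There are 2^4 = 16 truth assignments over (P, Q, R, S).
Check each against the 5 clauses (columns in the order P, Q, R, S):
  F F F F  ✗ fails (R ∨ Q)
  F F F T  ✗ fails (R ∨ Q)
  F F T F  ✗ fails (¬R ∨ S ∨ Q)
  F F T T  ✓ satisfies all
  F T F F  ✓ satisfies all
  F T F T  ✓ satisfies all
  F T T F  ✓ satisfies all
  F T T T  ✓ satisfies all
  T F F F  ✗ fails (Q ∨ ¬P)
  T F F T  ✗ fails (Q ∨ ¬P)
  T F T F  ✗ fails (¬R ∨ S ∨ Q)
  T F T T  ✗ fails (Q ∨ ¬P)
  T T F F  ✓ satisfies all
  T T F T  ✓ satisfies all
  T T T F  ✓ satisfies all
  T T T T  ✓ satisfies all
9 of the 16 rows are models.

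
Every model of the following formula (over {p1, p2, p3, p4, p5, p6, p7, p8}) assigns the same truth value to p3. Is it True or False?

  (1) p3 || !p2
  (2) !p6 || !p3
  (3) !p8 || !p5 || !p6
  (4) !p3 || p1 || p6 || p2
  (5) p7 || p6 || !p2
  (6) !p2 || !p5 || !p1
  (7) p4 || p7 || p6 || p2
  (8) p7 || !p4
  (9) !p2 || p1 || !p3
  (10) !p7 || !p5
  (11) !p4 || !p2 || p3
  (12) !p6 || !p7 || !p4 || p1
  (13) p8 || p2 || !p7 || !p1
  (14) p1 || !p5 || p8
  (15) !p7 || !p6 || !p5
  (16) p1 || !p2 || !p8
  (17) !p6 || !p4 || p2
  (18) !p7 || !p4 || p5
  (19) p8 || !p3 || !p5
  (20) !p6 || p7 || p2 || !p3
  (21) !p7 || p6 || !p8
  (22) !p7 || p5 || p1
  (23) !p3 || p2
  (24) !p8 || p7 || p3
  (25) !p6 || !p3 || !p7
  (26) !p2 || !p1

False

Suppose p3 = true.
The clause (!p6) is unit, so p6 = false.
The clause (p2) is unit, so p2 = true.
The clause (p7) is unit, so p7 = true.
The clause (p1) is unit, so p1 = true.
Now (!p1) is unsatisfied and unit — conflict.
So every satisfying assignment has p3 = False.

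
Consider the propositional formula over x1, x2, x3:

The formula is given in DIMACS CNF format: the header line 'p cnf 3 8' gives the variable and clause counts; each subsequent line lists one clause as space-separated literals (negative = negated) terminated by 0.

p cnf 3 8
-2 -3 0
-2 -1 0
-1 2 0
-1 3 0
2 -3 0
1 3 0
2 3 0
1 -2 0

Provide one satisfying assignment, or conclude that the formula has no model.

Case x2 = False:
Unit clause (¬x1) forces x1 = False.
Unit clause (¬x3) forces x3 = False.
Now (x3) is unsatisfied and unit — conflict.
Undo x2 and try x2 = True.
Unit clause (¬x3) forces x3 = False.
Unit clause (¬x1) forces x1 = False.
Now (x1) is unsatisfied and unit — conflict.
Both values of x2 lead to a conflict.

UNSATISFIABLE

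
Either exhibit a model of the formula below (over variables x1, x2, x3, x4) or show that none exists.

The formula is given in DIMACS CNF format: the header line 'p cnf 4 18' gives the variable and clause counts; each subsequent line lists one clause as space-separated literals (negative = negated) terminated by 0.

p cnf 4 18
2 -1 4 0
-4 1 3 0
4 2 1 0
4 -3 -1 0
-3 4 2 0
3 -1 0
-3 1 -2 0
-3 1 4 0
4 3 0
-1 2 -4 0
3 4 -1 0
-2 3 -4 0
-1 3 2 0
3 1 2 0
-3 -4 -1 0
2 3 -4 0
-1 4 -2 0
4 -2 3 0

Case x3 = True:
Case x4 = True:
Unit clause (¬x1) forces x1 = False.
Unit clause (¬x2) forces x2 = False.
This assignment satisfies each clause.

x1: False; x2: False; x3: True; x4: True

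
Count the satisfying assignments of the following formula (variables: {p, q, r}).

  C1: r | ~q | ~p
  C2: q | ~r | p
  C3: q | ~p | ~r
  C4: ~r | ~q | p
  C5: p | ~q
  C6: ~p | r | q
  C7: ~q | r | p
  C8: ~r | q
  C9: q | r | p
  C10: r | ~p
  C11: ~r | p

There are 2^3 = 8 truth assignments over (p, q, r).
Check each against the 11 clauses (columns in the order p, q, r):
  F F F  ✗ fails (q | r | p)
  F F T  ✗ fails (q | ~r | p)
  F T F  ✗ fails (p | ~q)
  F T T  ✗ fails (~r | ~q | p)
  T F F  ✗ fails (~p | r | q)
  T F T  ✗ fails (q | ~p | ~r)
  T T F  ✗ fails (r | ~q | ~p)
  T T T  ✓ satisfies all
1 of the 8 rows is a model.

1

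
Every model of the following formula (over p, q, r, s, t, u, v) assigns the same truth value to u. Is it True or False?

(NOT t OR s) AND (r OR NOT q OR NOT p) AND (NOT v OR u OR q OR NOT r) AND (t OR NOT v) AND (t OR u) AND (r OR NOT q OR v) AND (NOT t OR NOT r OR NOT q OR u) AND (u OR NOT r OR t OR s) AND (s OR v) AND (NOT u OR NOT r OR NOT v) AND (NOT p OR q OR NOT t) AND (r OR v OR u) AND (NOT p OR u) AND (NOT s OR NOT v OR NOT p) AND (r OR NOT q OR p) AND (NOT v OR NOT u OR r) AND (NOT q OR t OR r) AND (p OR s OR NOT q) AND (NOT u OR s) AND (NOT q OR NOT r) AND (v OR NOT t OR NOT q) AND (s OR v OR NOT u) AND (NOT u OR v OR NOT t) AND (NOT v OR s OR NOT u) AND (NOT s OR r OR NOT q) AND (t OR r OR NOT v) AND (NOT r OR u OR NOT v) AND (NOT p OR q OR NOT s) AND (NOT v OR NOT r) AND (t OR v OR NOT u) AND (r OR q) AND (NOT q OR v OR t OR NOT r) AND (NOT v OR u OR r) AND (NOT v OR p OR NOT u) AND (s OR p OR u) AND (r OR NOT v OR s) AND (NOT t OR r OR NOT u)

False

Suppose u = true.
From the singleton clause (s), s = true.
Try t = true.
From the singleton clause (v), v = true.
From the singleton clause (NOT r), r = false.
Now (r) is unsatisfied and unit — conflict.
Backtrack on t: now try t = false.
From the singleton clause (NOT v), v = false.
Now (v) is unsatisfied and unit — conflict.
Either choice for t ends in contradiction.
So every satisfying assignment has u = False.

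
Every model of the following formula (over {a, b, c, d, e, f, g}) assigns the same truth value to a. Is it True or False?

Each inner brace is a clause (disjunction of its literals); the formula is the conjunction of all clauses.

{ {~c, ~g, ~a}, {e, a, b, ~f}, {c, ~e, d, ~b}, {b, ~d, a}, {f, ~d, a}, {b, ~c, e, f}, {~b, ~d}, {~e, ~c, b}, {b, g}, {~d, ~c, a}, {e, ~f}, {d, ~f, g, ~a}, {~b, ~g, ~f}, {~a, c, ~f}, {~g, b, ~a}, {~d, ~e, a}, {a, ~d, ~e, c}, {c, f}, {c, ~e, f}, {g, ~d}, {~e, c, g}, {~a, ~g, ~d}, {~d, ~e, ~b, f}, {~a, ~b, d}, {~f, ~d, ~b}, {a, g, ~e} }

False

Suppose a = 1.
Case c = 0:
The clause (~f) is unit, so f = 0.
Now (f) is unsatisfied and unit — conflict.
Backtrack on c: now try c = 1.
The clause (~g) is unit, so g = 0.
The clause (b) is unit, so b = 1.
The clause (~d) is unit, so d = 0.
Now (d) is unsatisfied and unit — conflict.
Neither c = 1 nor c = 0 works.
So every satisfying assignment has a = False.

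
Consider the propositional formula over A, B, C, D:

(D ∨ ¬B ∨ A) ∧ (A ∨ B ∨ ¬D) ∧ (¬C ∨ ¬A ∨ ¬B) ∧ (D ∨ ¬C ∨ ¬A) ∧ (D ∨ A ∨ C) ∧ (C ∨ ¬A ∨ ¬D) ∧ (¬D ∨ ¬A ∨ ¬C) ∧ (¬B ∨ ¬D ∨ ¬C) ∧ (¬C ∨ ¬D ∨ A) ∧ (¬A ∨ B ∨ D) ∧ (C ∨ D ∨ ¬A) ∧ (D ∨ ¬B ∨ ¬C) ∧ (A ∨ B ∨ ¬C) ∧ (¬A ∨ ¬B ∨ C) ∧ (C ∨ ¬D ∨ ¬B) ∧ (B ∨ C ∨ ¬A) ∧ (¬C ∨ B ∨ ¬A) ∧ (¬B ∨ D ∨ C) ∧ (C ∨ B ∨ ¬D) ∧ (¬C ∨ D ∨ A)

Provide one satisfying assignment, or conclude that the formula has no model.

Case D = True:
Case A = True:
The clause (C) is unit, so C = True.
Now (¬C) is unsatisfied and unit — conflict.
So A must be the other value — set A = False.
The clause (B) is unit, so B = True.
The clause (¬C) is unit, so C = False.
Now (C) is unsatisfied and unit — conflict.
Both values of A lead to a conflict.
So D must be the other value — set D = False.
Case B = False:
The clause (¬A) is unit, so A = False.
The clause (C) is unit, so C = True.
Now (¬C) is unsatisfied and unit — conflict.
So B must be the other value — set B = True.
The clause (A) is unit, so A = True.
The clause (¬C) is unit, so C = False.
Now (C) is unsatisfied and unit — conflict.
Both values of B lead to a conflict.
Both values of D lead to a conflict.

UNSATISFIABLE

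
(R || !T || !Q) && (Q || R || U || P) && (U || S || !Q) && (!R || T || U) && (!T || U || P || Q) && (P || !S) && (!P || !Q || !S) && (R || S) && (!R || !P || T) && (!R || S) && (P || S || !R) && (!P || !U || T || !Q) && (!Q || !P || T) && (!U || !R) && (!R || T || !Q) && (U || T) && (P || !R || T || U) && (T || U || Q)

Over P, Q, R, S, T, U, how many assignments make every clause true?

There are 2^6 = 64 truth assignments over (P, Q, R, S, T, U).
Split on P. With P = true, the clauses containing P are satisfied and !P drops from the rest; 4 of the 2^5 = 32 assignments to the other variables satisfy what remains.
With P = false, by the same count on the reduced clause set, 0 assignments work.
Total: 4 + 0 = 4.

4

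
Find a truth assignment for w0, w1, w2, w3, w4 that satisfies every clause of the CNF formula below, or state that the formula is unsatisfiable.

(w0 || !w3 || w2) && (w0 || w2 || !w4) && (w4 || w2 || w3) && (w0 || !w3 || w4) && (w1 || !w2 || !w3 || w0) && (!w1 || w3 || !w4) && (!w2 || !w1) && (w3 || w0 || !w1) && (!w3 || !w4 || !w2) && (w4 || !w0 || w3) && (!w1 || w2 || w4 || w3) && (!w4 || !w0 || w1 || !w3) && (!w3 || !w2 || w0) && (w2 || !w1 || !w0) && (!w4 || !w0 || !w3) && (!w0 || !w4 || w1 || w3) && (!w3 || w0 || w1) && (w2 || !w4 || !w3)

Case w2 = true:
Unit clause (!w1) forces w1 = false.
Case w3 = false:
Case w4 = false:
Unit clause (!w0) forces w0 = false.
All clauses are satisfied.

w0: false; w1: false; w2: true; w3: false; w4: false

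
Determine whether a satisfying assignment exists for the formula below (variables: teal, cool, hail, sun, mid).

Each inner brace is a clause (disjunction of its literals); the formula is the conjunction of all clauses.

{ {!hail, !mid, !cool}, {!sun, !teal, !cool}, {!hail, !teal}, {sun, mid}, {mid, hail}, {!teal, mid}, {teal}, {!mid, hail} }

Unsatisfiable

The clause (teal) is unit, so teal = true.
The clause (!hail) is unit, so hail = false.
The clause (mid) is unit, so mid = true.
But (!mid) is also a unit clause — contradiction.
No assignment satisfies every clause.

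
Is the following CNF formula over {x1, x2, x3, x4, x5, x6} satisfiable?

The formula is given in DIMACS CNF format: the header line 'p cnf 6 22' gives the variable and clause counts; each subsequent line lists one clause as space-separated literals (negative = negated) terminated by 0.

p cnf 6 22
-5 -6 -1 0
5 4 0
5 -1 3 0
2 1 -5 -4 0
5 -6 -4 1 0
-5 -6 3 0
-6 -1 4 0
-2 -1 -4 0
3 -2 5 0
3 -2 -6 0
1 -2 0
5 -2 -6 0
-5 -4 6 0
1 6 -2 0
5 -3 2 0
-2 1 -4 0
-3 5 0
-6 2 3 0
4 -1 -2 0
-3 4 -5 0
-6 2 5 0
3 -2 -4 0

Yes

Suppose x5 = True.
Suppose x6 = False.
From the singleton clause (¬x4), x4 = False.
From the singleton clause (¬x3), x3 = False.
Suppose x1 = True.
From the singleton clause (¬x2), x2 = False.
Every clause now holds.
A satisfying assignment: x1: True, x2: False, x3: False, x4: False, x5: True, x6: False.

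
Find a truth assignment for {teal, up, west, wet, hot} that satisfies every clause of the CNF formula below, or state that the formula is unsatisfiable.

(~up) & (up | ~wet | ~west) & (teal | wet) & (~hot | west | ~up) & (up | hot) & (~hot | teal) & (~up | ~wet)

(~up) alone gives up = 0.
(hot) alone gives hot = 1.
(teal) alone gives teal = 1.
Try wet = 1.
(~west) alone gives west = 0.
All clauses are satisfied.

teal=1,  up=0,  west=0,  wet=1,  hot=1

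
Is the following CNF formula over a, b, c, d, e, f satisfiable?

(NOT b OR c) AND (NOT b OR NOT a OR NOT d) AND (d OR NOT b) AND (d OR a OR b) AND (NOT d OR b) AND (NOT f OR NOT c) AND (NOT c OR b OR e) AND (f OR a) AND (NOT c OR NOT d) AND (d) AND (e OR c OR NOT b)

(d) alone gives d = true.
(b) alone gives b = true.
(c) alone gives c = true.
Now (NOT c) is unsatisfied and unit — conflict.
No assignment satisfies every clause.

Unsatisfiable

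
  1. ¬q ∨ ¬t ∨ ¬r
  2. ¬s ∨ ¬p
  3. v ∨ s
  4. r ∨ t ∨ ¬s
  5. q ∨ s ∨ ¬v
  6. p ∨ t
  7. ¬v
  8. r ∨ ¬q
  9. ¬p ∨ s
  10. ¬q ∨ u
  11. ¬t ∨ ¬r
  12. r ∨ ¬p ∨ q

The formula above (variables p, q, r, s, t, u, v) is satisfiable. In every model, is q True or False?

Suppose q = True.
The clause (¬v) is unit, so v = False.
The clause (s) is unit, so s = True.
The clause (¬p) is unit, so p = False.
The clause (t) is unit, so t = True.
The clause (¬r) is unit, so r = False.
That conflicts with the unit clause (r).
So every satisfying assignment has q = False.

False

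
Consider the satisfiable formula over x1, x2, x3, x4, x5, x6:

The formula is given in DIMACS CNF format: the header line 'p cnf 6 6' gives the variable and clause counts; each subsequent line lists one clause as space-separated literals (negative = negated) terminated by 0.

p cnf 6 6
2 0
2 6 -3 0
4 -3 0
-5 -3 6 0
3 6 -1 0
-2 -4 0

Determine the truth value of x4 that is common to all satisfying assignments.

False

Suppose x4 = True.
From the singleton clause (x2), x2 = True.
Now (¬x2) is unsatisfied and unit — conflict.
So every satisfying assignment has x4 = False.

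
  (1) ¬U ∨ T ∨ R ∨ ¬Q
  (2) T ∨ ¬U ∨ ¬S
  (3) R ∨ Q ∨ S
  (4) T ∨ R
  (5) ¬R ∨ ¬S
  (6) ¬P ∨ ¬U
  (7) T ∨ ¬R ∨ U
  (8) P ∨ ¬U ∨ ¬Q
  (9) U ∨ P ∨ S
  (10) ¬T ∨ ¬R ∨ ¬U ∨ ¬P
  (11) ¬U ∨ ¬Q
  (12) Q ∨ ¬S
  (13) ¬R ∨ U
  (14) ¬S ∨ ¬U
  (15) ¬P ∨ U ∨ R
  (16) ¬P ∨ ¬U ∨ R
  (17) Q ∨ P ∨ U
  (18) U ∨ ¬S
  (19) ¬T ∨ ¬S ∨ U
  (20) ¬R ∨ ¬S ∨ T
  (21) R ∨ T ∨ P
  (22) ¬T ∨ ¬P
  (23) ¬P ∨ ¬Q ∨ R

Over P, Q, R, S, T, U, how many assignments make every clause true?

2

There are 2^6 = 64 truth assignments over (P, Q, R, S, T, U).
Split on S. With S = True, the clauses containing S are satisfied and ¬S drops from the rest; 0 of the 2^5 = 32 assignments to the other variables satisfy what remains.
With S = False, by the same count on the reduced clause set, 2 assignments work.
Total: 0 + 2 = 2.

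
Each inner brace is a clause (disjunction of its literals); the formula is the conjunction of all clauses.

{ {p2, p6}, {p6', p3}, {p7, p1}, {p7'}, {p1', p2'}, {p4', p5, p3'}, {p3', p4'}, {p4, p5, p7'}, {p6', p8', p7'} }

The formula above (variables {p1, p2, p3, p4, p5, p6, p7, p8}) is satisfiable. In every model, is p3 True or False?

Suppose p3 = 0.
The clause (p6') is unit, so p6 = 0.
The clause (p2) is unit, so p2 = 1.
The clause (p7') is unit, so p7 = 0.
The clause (p1) is unit, so p1 = 1.
That conflicts with the unit clause (p1').
So every satisfying assignment has p3 = True.

True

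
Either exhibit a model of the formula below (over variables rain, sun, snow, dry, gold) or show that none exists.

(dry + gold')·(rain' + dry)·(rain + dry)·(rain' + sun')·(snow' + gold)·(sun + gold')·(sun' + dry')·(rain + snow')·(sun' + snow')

Try dry = 1.
(sun') alone gives sun = 0.
(gold') alone gives gold = 0.
(snow') alone gives snow = 0.
All clauses hold; rain can take either value.

rain=1,  sun=0,  snow=0,  dry=1,  gold=0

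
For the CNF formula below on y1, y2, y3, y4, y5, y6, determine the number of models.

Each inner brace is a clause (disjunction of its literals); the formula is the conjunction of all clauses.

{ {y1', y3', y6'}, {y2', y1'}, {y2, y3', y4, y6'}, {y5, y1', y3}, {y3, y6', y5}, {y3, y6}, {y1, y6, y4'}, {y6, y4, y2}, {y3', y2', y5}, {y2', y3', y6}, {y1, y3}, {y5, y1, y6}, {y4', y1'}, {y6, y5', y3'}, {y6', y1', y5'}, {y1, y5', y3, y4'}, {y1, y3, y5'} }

There are 2^6 = 64 truth assignments over (y1, y2, y3, y4, y5, y6).
Split on y1. With y1 = 1, the clauses containing y1 are satisfied and y1' drops from the rest; 0 of the 2^5 = 32 assignments to the other variables satisfy what remains.
With y1 = 0, by the same count on the reduced clause set, 4 assignments work.
Total: 0 + 4 = 4.

4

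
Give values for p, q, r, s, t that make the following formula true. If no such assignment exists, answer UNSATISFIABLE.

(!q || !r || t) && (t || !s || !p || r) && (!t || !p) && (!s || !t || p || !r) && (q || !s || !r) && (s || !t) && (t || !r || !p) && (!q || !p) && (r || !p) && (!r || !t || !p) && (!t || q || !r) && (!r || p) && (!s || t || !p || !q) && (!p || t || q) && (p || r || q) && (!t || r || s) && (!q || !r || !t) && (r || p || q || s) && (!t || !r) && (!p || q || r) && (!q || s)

p: false; q: true; r: false; s: true; t: true

Try t = true.
The clause (!p) is unit, so p = false.
The clause (s) is unit, so s = true.
The clause (!r) is unit, so r = false.
The clause (q) is unit, so q = true.
Every clause now holds.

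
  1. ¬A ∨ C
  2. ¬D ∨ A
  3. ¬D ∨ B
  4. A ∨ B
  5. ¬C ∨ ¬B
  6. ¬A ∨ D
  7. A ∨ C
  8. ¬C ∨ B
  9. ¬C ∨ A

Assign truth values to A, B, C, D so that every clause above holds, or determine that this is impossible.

UNSATISFIABLE

Case A = False:
Unit clause (¬D) forces D = False.
Unit clause (B) forces B = True.
Unit clause (¬C) forces C = False.
Now (C) is unsatisfied and unit — conflict.
Backtrack on A: now try A = True.
Unit clause (C) forces C = True.
Unit clause (¬B) forces B = False.
Now (B) is unsatisfied and unit — conflict.
Both values of A lead to a conflict.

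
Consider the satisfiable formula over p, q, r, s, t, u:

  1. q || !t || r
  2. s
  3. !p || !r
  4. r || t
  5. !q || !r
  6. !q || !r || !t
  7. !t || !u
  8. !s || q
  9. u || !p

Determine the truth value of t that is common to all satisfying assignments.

Suppose t = false.
From the singleton clause (s), s = true.
From the singleton clause (r), r = true.
From the singleton clause (!p), p = false.
From the singleton clause (!q), q = false.
That conflicts with the unit clause (q).
So every satisfying assignment has t = True.

True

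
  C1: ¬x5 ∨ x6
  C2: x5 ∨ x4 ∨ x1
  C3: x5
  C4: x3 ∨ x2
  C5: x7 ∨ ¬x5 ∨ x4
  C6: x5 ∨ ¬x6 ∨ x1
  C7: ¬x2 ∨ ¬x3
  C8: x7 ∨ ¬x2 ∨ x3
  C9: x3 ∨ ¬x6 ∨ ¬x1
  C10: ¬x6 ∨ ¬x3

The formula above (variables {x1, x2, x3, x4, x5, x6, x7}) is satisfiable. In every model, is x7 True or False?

Suppose x7 = False.
Unit clause (x5) forces x5 = True.
Unit clause (x6) forces x6 = True.
Unit clause (x4) forces x4 = True.
Unit clause (¬x3) forces x3 = False.
Unit clause (x2) forces x2 = True.
Now (¬x2) is unsatisfied and unit — conflict.
So every satisfying assignment has x7 = True.

True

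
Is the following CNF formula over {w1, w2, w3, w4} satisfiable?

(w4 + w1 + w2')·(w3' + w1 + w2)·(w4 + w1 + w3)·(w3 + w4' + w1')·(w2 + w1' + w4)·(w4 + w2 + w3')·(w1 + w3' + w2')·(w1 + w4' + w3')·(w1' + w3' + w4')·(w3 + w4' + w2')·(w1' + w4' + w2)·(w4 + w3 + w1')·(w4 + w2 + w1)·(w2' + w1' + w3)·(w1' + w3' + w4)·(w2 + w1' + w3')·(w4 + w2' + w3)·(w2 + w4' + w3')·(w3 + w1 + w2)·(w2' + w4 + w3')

Suppose w4 = 1.
Suppose w3 = 1.
(w1) alone gives w1 = 1.
But (w1') is also a unit clause — contradiction.
So w3 must be the other value — set w3 = 0.
(w1') alone gives w1 = 0.
(w2') alone gives w2 = 0.
But (w2) is also a unit clause — contradiction.
Both values of w3 lead to a conflict.
So w4 must be the other value — set w4 = 0.
Suppose w1 = 1.
(w2) alone gives w2 = 1.
(w3) alone gives w3 = 1.
But (w3') is also a unit clause — contradiction.
So w1 must be the other value — set w1 = 0.
(w2') alone gives w2 = 0.
But (w2) is also a unit clause — contradiction.
Both values of w1 lead to a conflict.
Both values of w4 lead to a conflict.
No assignment satisfies every clause.

No, unsatisfiable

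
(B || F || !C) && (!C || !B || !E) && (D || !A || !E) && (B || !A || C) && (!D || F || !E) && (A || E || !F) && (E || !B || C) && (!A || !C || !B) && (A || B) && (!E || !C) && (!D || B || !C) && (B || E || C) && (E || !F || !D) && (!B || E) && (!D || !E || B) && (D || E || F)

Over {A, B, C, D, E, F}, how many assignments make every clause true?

5

There are 2^6 = 64 truth assignments over (A, B, C, D, E, F).
Split on B. With B = true, the clauses containing B are satisfied and !B drops from the rest; 4 of the 2^5 = 32 assignments to the other variables satisfy what remains.
With B = false, by the same count on the reduced clause set, 1 assignment works.
(One model: A=F, B=T, C=F, D=F, E=T, F=F.)
Total: 4 + 1 = 5.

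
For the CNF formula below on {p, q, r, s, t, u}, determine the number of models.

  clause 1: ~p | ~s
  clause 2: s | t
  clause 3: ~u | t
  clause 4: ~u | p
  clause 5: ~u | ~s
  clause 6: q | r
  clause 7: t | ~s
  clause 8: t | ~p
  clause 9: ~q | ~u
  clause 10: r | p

8

There are 2^6 = 64 truth assignments over (p, q, r, s, t, u).
Split on s. With s = 1, the clauses containing s are satisfied and ~s drops from the rest; 2 of the 2^5 = 32 assignments to the other variables satisfy what remains.
With s = 0, by the same count on the reduced clause set, 6 assignments work.
(One model: p=F, q=F, r=T, s=F, t=T, u=F.)
Total: 2 + 6 = 8.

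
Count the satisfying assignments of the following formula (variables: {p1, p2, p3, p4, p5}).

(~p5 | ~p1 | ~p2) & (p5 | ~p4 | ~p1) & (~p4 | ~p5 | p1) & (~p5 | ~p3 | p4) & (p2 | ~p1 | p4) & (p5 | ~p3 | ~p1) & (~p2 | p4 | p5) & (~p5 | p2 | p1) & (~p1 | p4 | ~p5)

9

There are 2^5 = 32 truth assignments over (p1, p2, p3, p4, p5).
Split on p3. With p3 = 1, the clauses containing p3 are satisfied and ~p3 drops from the rest; 4 of the 2^4 = 16 assignments to the other variables satisfy what remains.
With p3 = 0, by the same count on the reduced clause set, 5 assignments work.
Total: 4 + 5 = 9.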